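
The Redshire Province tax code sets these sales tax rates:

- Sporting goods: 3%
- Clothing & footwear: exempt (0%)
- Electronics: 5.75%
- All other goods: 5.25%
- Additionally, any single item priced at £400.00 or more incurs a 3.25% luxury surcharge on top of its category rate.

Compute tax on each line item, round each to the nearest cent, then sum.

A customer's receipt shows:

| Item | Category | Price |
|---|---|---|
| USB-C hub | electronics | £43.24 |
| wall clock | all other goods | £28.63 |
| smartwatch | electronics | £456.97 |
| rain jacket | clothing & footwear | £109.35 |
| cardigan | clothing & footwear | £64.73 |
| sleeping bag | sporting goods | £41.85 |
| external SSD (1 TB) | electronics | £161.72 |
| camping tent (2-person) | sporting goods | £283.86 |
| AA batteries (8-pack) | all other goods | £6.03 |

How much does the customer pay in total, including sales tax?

USB-C hub £43.24: electronics → 5.75% → £2.49
Wall clock £28.63: all other goods → 5.25% → £1.50
Smartwatch £456.97: electronics → 5.75% + 3.25% surcharge = 9% → £41.13
Rain jacket £109.35: clothing & footwear → 0% → £0.00
Cardigan £64.73: clothing & footwear → 0% → £0.00
Sleeping bag £41.85: sporting goods → 3% → £1.26
External SSD (1 TB) £161.72: electronics → 5.75% → £9.30
Camping tent (2-person) £283.86: sporting goods → 3% → £8.52
AA batteries (8-pack) £6.03: all other goods → 5.25% → £0.32
Subtotal = £1196.38; tax = £64.52; total due = £1260.90

£1260.90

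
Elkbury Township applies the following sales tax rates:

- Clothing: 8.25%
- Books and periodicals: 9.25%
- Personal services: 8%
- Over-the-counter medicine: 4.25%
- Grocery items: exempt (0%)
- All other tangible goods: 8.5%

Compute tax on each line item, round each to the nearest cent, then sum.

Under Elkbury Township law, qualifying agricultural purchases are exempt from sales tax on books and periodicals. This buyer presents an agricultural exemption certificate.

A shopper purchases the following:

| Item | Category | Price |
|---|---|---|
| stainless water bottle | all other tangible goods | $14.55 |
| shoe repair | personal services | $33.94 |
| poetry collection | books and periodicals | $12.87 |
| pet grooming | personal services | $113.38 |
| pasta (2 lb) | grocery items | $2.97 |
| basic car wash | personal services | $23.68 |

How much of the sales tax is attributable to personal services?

$13.68

Shoe repair $33.94: personal services → 8% → $2.72
Pet grooming $113.38: personal services → 8% → $9.07
Basic car wash $23.68: personal services → 8% → $1.89
Tax on personal services = $2.72 + $9.07 + $1.89 = $13.68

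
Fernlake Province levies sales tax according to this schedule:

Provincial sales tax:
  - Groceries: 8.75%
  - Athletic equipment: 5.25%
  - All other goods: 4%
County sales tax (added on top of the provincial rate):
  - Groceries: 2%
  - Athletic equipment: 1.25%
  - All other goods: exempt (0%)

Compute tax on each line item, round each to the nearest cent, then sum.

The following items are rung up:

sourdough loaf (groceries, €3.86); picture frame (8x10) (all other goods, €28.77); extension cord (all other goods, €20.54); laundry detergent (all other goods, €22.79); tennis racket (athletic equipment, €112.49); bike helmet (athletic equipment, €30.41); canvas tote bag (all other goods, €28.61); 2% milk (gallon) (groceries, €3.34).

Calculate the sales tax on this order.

€14.08

Sourdough loaf €3.86: groceries → 8.75% + 2% county = 10.75% → €0.41
Picture frame (8x10) €28.77: all other goods → 4% + 0% county = 4% → €1.15
Extension cord €20.54: all other goods → 4% + 0% county = 4% → €0.82
Laundry detergent €22.79: all other goods → 4% + 0% county = 4% → €0.91
Tennis racket €112.49: athletic equipment → 5.25% + 1.25% county = 6.5% → €7.31
Bike helmet €30.41: athletic equipment → 5.25% + 1.25% county = 6.5% → €1.98
Canvas tote bag €28.61: all other goods → 4% + 0% county = 4% → €1.14
2% milk (gallon) €3.34: groceries → 8.75% + 2% county = 10.75% → €0.36
Total tax = €0.41 + €1.15 + €0.82 + €0.91 + €7.31 + €1.98 + €1.14 + €0.36 = €14.08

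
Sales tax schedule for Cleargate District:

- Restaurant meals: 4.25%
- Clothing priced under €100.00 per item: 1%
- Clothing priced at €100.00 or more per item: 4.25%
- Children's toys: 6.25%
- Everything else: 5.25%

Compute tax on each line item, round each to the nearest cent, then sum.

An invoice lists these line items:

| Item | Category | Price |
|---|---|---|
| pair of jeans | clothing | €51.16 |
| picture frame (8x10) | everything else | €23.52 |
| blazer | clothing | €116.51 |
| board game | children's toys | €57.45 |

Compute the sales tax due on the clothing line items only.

€5.46

Pair of jeans €51.16: clothing, under €100.00 → 1% → €0.51
Blazer €116.51: clothing, €100.00 or more → 4.25% → €4.95
Tax on clothing = €0.51 + €4.95 = €5.46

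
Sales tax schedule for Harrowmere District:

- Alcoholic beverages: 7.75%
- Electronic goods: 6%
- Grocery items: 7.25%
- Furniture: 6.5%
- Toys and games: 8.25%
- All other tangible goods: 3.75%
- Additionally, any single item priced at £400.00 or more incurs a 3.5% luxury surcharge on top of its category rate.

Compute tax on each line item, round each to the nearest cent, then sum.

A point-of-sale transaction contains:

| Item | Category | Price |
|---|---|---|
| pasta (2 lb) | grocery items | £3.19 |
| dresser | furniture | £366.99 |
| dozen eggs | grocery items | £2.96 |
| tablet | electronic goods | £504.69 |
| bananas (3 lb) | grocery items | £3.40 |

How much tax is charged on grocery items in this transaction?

Pasta (2 lb) £3.19: grocery items → 7.25% → £0.23
Dozen eggs £2.96: grocery items → 7.25% → £0.21
Bananas (3 lb) £3.40: grocery items → 7.25% → £0.25
Tax on grocery items = £0.23 + £0.21 + £0.25 = £0.69

£0.69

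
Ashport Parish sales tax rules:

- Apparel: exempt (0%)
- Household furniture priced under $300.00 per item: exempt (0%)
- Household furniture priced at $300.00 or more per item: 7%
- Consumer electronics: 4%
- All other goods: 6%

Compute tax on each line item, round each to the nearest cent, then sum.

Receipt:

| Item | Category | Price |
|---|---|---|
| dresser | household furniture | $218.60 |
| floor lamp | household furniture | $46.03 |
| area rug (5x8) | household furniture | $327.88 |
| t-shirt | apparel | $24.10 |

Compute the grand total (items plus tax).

Dresser $218.60: household furniture, under $300.00 → 0% → $0.00
Floor lamp $46.03: household furniture, under $300.00 → 0% → $0.00
Area rug (5x8) $327.88: household furniture, $300.00 or more → 7% → $22.95
T-shirt $24.10: apparel → 0% → $0.00
Subtotal = $616.61; tax = $22.95; total due = $639.56

$639.56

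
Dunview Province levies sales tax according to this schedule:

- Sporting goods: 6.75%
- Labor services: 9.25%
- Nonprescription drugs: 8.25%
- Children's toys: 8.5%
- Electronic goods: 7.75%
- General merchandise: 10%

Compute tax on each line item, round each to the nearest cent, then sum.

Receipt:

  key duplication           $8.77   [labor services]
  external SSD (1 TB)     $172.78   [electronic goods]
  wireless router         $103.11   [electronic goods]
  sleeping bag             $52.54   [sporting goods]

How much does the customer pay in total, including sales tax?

Key duplication $8.77: labor services → 9.25% → $0.81
External SSD (1 TB) $172.78: electronic goods → 7.75% → $13.39
Wireless router $103.11: electronic goods → 7.75% → $7.99
Sleeping bag $52.54: sporting goods → 6.75% → $3.55
Subtotal = $337.20; tax = $25.74; total due = $362.94

$362.94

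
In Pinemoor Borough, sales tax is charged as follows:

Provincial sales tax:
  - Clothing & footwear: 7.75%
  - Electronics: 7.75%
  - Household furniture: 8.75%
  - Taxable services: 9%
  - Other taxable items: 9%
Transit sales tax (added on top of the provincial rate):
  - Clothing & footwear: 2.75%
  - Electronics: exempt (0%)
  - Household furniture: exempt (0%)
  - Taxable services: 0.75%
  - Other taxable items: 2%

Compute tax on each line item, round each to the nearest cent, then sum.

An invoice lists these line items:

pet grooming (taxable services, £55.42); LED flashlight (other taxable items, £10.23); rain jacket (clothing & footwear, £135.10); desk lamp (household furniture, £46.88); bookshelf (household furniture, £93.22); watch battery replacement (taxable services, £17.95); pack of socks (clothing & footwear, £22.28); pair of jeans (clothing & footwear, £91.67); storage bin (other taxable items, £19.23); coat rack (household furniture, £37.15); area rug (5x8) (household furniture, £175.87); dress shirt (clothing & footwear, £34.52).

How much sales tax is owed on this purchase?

£71.08

Pet grooming £55.42: taxable services → 9% + 0.75% transit = 9.75% → £5.40
LED flashlight £10.23: other taxable items → 9% + 2% transit = 11% → £1.13
Rain jacket £135.10: clothing & footwear → 7.75% + 2.75% transit = 10.5% → £14.19
Desk lamp £46.88: household furniture → 8.75% + 0% transit = 8.75% → £4.10
Bookshelf £93.22: household furniture → 8.75% + 0% transit = 8.75% → £8.16
Watch battery replacement £17.95: taxable services → 9% + 0.75% transit = 9.75% → £1.75
Pack of socks £22.28: clothing & footwear → 7.75% + 2.75% transit = 10.5% → £2.34
Pair of jeans £91.67: clothing & footwear → 7.75% + 2.75% transit = 10.5% → £9.63
Storage bin £19.23: other taxable items → 9% + 2% transit = 11% → £2.12
Coat rack £37.15: household furniture → 8.75% + 0% transit = 8.75% → £3.25
Area rug (5x8) £175.87: household furniture → 8.75% + 0% transit = 8.75% → £15.39
Dress shirt £34.52: clothing & footwear → 7.75% + 2.75% transit = 10.5% → £3.62
Total tax = £5.40 + £1.13 + £14.19 + £4.10 + £8.16 + £1.75 + £2.34 + £9.63 + £2.12 + £3.25 + £15.39 + £3.62 = £71.08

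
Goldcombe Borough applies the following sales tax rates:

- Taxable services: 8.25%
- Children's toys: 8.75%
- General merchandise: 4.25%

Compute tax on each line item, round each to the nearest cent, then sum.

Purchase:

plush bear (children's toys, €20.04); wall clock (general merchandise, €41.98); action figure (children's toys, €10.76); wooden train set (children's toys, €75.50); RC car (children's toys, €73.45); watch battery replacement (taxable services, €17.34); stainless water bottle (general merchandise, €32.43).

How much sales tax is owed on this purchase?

€20.32

Plush bear €20.04: children's toys → 8.75% → €1.75
Wall clock €41.98: general merchandise → 4.25% → €1.78
Action figure €10.76: children's toys → 8.75% → €0.94
Wooden train set €75.50: children's toys → 8.75% → €6.61
RC car €73.45: children's toys → 8.75% → €6.43
Watch battery replacement €17.34: taxable services → 8.25% → €1.43
Stainless water bottle €32.43: general merchandise → 4.25% → €1.38
Total tax = €1.75 + €1.78 + €0.94 + €6.61 + €6.43 + €1.43 + €1.38 = €20.32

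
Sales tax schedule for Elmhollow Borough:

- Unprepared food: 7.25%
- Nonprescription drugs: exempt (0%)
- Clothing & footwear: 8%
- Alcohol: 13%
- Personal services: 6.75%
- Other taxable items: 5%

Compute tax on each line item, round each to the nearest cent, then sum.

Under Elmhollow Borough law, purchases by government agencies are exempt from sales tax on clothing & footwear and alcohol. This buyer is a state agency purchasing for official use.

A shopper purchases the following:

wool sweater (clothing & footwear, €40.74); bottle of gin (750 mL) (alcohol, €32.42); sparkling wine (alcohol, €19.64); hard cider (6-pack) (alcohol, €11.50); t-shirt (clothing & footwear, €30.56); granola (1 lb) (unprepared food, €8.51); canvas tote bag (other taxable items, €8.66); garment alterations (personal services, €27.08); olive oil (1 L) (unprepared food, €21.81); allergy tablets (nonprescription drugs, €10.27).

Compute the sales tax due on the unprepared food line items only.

Granola (1 lb) €8.51: unprepared food → 7.25% → €0.62
Olive oil (1 L) €21.81: unprepared food → 7.25% → €1.58
Tax on unprepared food = €0.62 + €1.58 = €2.20

€2.20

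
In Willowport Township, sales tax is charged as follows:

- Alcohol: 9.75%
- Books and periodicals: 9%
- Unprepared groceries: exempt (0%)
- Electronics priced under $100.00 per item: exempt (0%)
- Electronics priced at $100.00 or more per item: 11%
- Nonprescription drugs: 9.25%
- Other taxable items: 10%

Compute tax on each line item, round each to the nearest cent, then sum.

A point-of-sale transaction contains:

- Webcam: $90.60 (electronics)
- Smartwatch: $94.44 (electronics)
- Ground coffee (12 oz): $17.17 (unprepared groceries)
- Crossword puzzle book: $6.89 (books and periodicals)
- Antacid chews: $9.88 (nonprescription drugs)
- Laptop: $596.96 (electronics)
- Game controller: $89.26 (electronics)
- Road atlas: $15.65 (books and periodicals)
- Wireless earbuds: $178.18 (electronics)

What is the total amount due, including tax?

Webcam $90.60: electronics, under $100.00 → 0% → $0.00
Smartwatch $94.44: electronics, under $100.00 → 0% → $0.00
Ground coffee (12 oz) $17.17: unprepared groceries → 0% → $0.00
Crossword puzzle book $6.89: books and periodicals → 9% → $0.62
Antacid chews $9.88: nonprescription drugs → 9.25% → $0.91
Laptop $596.96: electronics, $100.00 or more → 11% → $65.67
Game controller $89.26: electronics, under $100.00 → 0% → $0.00
Road atlas $15.65: books and periodicals → 9% → $1.41
Wireless earbuds $178.18: electronics, $100.00 or more → 11% → $19.60
Subtotal = $1099.03; tax = $88.21; total due = $1187.24

$1187.24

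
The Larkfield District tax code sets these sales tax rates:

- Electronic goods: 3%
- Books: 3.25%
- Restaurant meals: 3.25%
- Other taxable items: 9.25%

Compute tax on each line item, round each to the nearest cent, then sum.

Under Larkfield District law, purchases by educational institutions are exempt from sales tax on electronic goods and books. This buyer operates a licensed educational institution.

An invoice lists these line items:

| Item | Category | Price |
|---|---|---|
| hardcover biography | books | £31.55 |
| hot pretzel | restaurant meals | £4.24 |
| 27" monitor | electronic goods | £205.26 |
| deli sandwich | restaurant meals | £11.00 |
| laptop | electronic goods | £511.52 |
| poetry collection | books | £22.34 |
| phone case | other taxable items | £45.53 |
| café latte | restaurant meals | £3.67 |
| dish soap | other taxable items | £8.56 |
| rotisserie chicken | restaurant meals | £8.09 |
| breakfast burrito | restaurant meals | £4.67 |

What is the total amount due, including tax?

Hardcover biography £31.55: books, buyer-exempt → 0% → £0.00
Hot pretzel £4.24: restaurant meals → 3.25% → £0.14
27" monitor £205.26: electronic goods, buyer-exempt → 0% → £0.00
Deli sandwich £11.00: restaurant meals → 3.25% → £0.36
Laptop £511.52: electronic goods, buyer-exempt → 0% → £0.00
Poetry collection £22.34: books, buyer-exempt → 0% → £0.00
Phone case £45.53: other taxable items → 9.25% → £4.21
Café latte £3.67: restaurant meals → 3.25% → £0.12
Dish soap £8.56: other taxable items → 9.25% → £0.79
Rotisserie chicken £8.09: restaurant meals → 3.25% → £0.26
Breakfast burrito £4.67: restaurant meals → 3.25% → £0.15
Subtotal = £856.43; tax = £6.03; total due = £862.46

£862.46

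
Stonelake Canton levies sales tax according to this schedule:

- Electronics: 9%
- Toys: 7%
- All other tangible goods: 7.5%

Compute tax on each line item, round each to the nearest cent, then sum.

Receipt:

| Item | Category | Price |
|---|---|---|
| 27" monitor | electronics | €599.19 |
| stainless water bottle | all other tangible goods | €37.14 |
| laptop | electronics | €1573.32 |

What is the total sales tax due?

27" monitor €599.19: electronics → 9% → €53.93
Stainless water bottle €37.14: all other tangible goods → 7.5% → €2.79
Laptop €1573.32: electronics → 9% → €141.60
Total tax = €53.93 + €2.79 + €141.60 = €198.32

€198.32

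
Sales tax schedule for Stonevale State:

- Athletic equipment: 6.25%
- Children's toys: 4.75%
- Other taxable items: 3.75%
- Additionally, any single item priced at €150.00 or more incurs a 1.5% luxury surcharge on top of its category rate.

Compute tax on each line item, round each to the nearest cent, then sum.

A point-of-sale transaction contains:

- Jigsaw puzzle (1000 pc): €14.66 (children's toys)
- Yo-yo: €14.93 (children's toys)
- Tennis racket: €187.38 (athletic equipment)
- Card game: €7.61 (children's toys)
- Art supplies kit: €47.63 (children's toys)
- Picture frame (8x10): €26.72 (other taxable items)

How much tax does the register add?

Jigsaw puzzle (1000 pc) €14.66: children's toys → 4.75% → €0.70
Yo-yo €14.93: children's toys → 4.75% → €0.71
Tennis racket €187.38: athletic equipment → 6.25% + 1.5% surcharge = 7.75% → €14.52
Card game €7.61: children's toys → 4.75% → €0.36
Art supplies kit €47.63: children's toys → 4.75% → €2.26
Picture frame (8x10) €26.72: other taxable items → 3.75% → €1.00
Total tax = €0.70 + €0.71 + €14.52 + €0.36 + €2.26 + €1.00 = €19.55

€19.55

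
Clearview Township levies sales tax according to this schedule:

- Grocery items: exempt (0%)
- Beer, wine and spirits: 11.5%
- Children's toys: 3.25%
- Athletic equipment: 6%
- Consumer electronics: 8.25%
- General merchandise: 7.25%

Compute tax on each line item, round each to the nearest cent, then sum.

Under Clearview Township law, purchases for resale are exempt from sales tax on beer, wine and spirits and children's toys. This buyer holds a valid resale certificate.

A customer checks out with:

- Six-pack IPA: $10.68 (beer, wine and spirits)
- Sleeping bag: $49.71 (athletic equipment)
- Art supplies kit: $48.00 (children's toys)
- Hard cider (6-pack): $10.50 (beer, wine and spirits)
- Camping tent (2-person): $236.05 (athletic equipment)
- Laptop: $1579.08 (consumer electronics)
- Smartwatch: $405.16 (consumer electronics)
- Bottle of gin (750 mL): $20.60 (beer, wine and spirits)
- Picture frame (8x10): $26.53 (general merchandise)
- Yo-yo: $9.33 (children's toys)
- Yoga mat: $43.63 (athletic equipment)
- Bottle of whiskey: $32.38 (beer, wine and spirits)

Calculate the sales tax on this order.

$185.38

Six-pack IPA $10.68: beer, wine and spirits, buyer-exempt → 0% → $0.00
Sleeping bag $49.71: athletic equipment → 6% → $2.98
Art supplies kit $48.00: children's toys, buyer-exempt → 0% → $0.00
Hard cider (6-pack) $10.50: beer, wine and spirits, buyer-exempt → 0% → $0.00
Camping tent (2-person) $236.05: athletic equipment → 6% → $14.16
Laptop $1579.08: consumer electronics → 8.25% → $130.27
Smartwatch $405.16: consumer electronics → 8.25% → $33.43
Bottle of gin (750 mL) $20.60: beer, wine and spirits, buyer-exempt → 0% → $0.00
Picture frame (8x10) $26.53: general merchandise → 7.25% → $1.92
Yo-yo $9.33: children's toys, buyer-exempt → 0% → $0.00
Yoga mat $43.63: athletic equipment → 6% → $2.62
Bottle of whiskey $32.38: beer, wine and spirits, buyer-exempt → 0% → $0.00
Total tax = $2.98 + $14.16 + $130.27 + $33.43 + $1.92 + $2.62 = $185.38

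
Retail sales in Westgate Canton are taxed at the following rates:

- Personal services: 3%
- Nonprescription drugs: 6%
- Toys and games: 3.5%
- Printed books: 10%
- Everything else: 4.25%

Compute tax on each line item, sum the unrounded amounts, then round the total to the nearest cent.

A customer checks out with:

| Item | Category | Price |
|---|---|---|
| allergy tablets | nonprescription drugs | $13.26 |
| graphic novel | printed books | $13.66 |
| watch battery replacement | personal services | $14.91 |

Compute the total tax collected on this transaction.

Allergy tablets $13.26: nonprescription drugs → 6% → $0.7956
Graphic novel $13.66: printed books → 10% → $1.366
Watch battery replacement $14.91: personal services → 3% → $0.4473
Unrounded tax sum = $2.6089 → $2.61

$2.61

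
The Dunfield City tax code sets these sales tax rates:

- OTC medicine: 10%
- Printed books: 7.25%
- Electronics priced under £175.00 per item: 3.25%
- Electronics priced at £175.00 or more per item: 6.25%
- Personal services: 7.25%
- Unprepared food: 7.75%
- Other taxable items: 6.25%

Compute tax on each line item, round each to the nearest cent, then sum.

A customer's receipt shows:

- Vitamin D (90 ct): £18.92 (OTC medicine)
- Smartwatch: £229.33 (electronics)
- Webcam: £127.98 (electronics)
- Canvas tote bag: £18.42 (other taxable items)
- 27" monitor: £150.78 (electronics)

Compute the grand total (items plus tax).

£571.86

Vitamin D (90 ct) £18.92: OTC medicine → 10% → £1.89
Smartwatch £229.33: electronics, £175.00 or more → 6.25% → £14.33
Webcam £127.98: electronics, under £175.00 → 3.25% → £4.16
Canvas tote bag £18.42: other taxable items → 6.25% → £1.15
27" monitor £150.78: electronics, under £175.00 → 3.25% → £4.90
Subtotal = £545.43; tax = £26.43; total due = £571.86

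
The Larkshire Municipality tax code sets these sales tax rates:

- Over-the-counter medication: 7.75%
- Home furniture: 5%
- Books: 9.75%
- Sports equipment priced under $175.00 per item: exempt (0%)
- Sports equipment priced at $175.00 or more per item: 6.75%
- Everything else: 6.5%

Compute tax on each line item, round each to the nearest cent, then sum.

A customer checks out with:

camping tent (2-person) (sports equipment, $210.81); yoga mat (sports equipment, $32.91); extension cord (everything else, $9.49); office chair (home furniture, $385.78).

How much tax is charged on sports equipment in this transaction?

$14.23

Camping tent (2-person) $210.81: sports equipment, $175.00 or more → 6.75% → $14.23
Yoga mat $32.91: sports equipment, under $175.00 → 0% → $0.00
Tax on sports equipment = $14.23 + $0.00 = $14.23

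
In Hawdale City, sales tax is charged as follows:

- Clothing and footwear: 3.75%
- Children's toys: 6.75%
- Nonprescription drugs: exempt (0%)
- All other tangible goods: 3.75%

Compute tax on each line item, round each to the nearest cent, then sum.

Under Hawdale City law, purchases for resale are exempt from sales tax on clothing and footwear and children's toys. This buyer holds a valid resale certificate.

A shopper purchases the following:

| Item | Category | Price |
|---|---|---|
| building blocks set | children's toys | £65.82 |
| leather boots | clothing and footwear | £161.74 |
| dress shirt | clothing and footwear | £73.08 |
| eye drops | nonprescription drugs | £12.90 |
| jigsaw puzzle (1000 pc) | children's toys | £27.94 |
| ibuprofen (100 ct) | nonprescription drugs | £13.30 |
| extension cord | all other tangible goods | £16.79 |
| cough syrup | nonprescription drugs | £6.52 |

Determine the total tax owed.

£0.63

Building blocks set £65.82: children's toys, buyer-exempt → 0% → £0.00
Leather boots £161.74: clothing and footwear, buyer-exempt → 0% → £0.00
Dress shirt £73.08: clothing and footwear, buyer-exempt → 0% → £0.00
Eye drops £12.90: nonprescription drugs → 0% → £0.00
Jigsaw puzzle (1000 pc) £27.94: children's toys, buyer-exempt → 0% → £0.00
Ibuprofen (100 ct) £13.30: nonprescription drugs → 0% → £0.00
Extension cord £16.79: all other tangible goods → 3.75% → £0.63
Cough syrup £6.52: nonprescription drugs → 0% → £0.00
Total tax = £0.63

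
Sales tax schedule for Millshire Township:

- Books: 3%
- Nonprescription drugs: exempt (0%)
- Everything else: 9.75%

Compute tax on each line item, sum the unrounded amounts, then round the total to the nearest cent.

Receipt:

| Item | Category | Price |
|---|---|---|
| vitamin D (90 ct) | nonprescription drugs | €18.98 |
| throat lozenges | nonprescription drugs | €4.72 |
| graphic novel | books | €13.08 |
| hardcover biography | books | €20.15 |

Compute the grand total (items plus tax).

€57.93

Vitamin D (90 ct) €18.98: nonprescription drugs → 0% → €0.00
Throat lozenges €4.72: nonprescription drugs → 0% → €0.00
Graphic novel €13.08: books → 3% → €0.3924
Hardcover biography €20.15: books → 3% → €0.6045
Subtotal = €56.93; unrounded tax = €0.9969 → €1.00; total due = €57.93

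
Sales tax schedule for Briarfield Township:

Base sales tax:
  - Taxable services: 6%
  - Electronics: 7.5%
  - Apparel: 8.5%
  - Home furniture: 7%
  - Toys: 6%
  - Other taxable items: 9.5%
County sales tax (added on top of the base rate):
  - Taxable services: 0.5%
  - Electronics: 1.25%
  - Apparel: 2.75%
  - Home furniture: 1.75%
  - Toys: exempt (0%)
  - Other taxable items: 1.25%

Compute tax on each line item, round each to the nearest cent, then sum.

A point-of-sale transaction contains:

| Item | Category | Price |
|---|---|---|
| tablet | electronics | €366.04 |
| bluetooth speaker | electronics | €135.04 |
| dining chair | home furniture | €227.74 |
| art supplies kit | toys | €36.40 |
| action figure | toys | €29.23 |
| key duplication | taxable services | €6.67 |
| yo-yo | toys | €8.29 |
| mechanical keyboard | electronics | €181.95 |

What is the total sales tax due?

€84.56

Tablet €366.04: electronics → 7.5% + 1.25% county = 8.75% → €32.03
Bluetooth speaker €135.04: electronics → 7.5% + 1.25% county = 8.75% → €11.82
Dining chair €227.74: home furniture → 7% + 1.75% county = 8.75% → €19.93
Art supplies kit €36.40: toys → 6% + 0% county = 6% → €2.18
Action figure €29.23: toys → 6% + 0% county = 6% → €1.75
Key duplication €6.67: taxable services → 6% + 0.5% county = 6.5% → €0.43
Yo-yo €8.29: toys → 6% + 0% county = 6% → €0.50
Mechanical keyboard €181.95: electronics → 7.5% + 1.25% county = 8.75% → €15.92
Total tax = €32.03 + €11.82 + €19.93 + €2.18 + €1.75 + €0.43 + €0.50 + €15.92 = €84.56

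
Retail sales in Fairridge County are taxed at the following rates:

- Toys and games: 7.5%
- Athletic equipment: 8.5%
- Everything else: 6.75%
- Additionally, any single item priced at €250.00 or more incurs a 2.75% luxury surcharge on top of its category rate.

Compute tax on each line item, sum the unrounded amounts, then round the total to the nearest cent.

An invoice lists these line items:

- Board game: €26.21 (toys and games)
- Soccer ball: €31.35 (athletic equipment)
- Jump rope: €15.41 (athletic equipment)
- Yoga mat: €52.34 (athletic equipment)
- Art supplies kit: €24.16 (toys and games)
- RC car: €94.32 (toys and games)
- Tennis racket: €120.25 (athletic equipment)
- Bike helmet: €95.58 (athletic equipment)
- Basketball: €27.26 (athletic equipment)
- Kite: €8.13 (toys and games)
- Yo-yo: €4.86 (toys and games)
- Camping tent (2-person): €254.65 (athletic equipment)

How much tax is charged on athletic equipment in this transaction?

Soccer ball €31.35: athletic equipment → 8.5% → €2.66475
Jump rope €15.41: athletic equipment → 8.5% → €1.30985
Yoga mat €52.34: athletic equipment → 8.5% → €4.4489
Tennis racket €120.25: athletic equipment → 8.5% → €10.22125
Bike helmet €95.58: athletic equipment → 8.5% → €8.1243
Basketball €27.26: athletic equipment → 8.5% → €2.3171
Camping tent (2-person) €254.65: athletic equipment → 8.5% + 2.75% surcharge = 11.25% → €28.648125
Tax on athletic equipment: unrounded sum = €57.734275 → €57.73

€57.73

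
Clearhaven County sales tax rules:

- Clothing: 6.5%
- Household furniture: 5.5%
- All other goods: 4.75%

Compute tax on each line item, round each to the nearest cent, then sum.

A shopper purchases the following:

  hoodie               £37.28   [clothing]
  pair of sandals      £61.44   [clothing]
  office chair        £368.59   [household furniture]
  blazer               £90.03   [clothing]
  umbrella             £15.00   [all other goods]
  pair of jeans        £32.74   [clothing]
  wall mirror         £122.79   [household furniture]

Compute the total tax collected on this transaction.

£42.12

Hoodie £37.28: clothing → 6.5% → £2.42
Pair of sandals £61.44: clothing → 6.5% → £3.99
Office chair £368.59: household furniture → 5.5% → £20.27
Blazer £90.03: clothing → 6.5% → £5.85
Umbrella £15.00: all other goods → 4.75% → £0.71
Pair of jeans £32.74: clothing → 6.5% → £2.13
Wall mirror £122.79: household furniture → 5.5% → £6.75
Total tax = £2.42 + £3.99 + £20.27 + £5.85 + £0.71 + £2.13 + £6.75 = £42.12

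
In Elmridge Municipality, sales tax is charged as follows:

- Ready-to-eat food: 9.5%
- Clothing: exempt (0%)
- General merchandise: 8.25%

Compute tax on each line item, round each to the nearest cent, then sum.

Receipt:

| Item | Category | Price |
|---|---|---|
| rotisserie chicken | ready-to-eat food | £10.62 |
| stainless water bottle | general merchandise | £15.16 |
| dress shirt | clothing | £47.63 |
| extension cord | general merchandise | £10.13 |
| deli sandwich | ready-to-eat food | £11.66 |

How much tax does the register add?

Rotisserie chicken £10.62: ready-to-eat food → 9.5% → £1.01
Stainless water bottle £15.16: general merchandise → 8.25% → £1.25
Dress shirt £47.63: clothing → 0% → £0.00
Extension cord £10.13: general merchandise → 8.25% → £0.84
Deli sandwich £11.66: ready-to-eat food → 9.5% → £1.11
Total tax = £1.01 + £1.25 + £0.84 + £1.11 = £4.21

£4.21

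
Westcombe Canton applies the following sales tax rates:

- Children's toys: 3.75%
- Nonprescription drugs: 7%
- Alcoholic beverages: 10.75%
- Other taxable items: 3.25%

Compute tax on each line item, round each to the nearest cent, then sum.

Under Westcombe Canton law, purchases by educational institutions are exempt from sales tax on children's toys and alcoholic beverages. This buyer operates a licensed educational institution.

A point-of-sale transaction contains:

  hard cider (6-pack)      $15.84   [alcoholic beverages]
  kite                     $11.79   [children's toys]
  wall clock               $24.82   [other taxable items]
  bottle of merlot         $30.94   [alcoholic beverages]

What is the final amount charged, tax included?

$84.20

Hard cider (6-pack) $15.84: alcoholic beverages, buyer-exempt → 0% → $0.00
Kite $11.79: children's toys, buyer-exempt → 0% → $0.00
Wall clock $24.82: other taxable items → 3.25% → $0.81
Bottle of merlot $30.94: alcoholic beverages, buyer-exempt → 0% → $0.00
Subtotal = $83.39; tax = $0.81; total due = $84.20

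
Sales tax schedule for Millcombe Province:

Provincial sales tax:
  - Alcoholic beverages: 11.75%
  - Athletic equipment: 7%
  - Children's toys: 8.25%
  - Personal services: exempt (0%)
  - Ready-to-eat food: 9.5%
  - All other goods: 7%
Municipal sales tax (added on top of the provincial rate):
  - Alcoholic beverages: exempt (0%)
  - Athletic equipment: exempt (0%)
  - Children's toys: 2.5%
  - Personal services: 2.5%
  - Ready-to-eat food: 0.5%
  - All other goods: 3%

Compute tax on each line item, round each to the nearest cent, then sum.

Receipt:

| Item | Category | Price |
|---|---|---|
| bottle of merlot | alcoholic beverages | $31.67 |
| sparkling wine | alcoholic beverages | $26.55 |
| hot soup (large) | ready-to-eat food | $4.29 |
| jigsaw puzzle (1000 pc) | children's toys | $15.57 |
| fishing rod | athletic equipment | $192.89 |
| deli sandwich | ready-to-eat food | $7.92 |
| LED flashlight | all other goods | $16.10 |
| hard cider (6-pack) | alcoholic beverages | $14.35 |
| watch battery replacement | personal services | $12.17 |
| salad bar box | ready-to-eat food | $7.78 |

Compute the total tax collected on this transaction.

Bottle of merlot $31.67: alcoholic beverages → 11.75% + 0% municipal = 11.75% → $3.72
Sparkling wine $26.55: alcoholic beverages → 11.75% + 0% municipal = 11.75% → $3.12
Hot soup (large) $4.29: ready-to-eat food → 9.5% + 0.5% municipal = 10% → $0.43
Jigsaw puzzle (1000 pc) $15.57: children's toys → 8.25% + 2.5% municipal = 10.75% → $1.67
Fishing rod $192.89: athletic equipment → 7% + 0% municipal = 7% → $13.50
Deli sandwich $7.92: ready-to-eat food → 9.5% + 0.5% municipal = 10% → $0.79
LED flashlight $16.10: all other goods → 7% + 3% municipal = 10% → $1.61
Hard cider (6-pack) $14.35: alcoholic beverages → 11.75% + 0% municipal = 11.75% → $1.69
Watch battery replacement $12.17: personal services → 0% + 2.5% municipal = 2.5% → $0.30
Salad bar box $7.78: ready-to-eat food → 9.5% + 0.5% municipal = 10% → $0.78
Total tax = $3.72 + $3.12 + $0.43 + $1.67 + $13.50 + $0.79 + $1.61 + $1.69 + $0.30 + $0.78 = $27.61

$27.61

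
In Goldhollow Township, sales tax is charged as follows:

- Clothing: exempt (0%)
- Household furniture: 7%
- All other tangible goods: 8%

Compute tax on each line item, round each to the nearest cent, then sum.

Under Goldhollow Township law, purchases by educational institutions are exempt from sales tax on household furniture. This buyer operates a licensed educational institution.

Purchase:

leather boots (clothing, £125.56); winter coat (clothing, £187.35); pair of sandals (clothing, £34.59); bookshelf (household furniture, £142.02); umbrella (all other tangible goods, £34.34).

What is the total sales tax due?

Leather boots £125.56: clothing → 0% → £0.00
Winter coat £187.35: clothing → 0% → £0.00
Pair of sandals £34.59: clothing → 0% → £0.00
Bookshelf £142.02: household furniture, buyer-exempt → 0% → £0.00
Umbrella £34.34: all other tangible goods → 8% → £2.75
Total tax = £2.75

£2.75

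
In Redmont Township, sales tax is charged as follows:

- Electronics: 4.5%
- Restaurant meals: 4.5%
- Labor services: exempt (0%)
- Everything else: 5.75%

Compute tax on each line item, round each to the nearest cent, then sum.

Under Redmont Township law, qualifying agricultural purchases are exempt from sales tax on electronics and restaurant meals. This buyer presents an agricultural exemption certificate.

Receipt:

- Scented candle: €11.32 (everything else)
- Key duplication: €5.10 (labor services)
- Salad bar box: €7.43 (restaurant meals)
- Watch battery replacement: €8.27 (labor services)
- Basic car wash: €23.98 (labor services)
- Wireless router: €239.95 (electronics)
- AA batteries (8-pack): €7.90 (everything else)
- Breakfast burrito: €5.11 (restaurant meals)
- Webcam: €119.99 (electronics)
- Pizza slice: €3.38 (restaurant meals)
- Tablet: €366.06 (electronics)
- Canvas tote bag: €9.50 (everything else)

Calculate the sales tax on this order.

Scented candle €11.32: everything else → 5.75% → €0.65
Key duplication €5.10: labor services → 0% → €0.00
Salad bar box €7.43: restaurant meals, buyer-exempt → 0% → €0.00
Watch battery replacement €8.27: labor services → 0% → €0.00
Basic car wash €23.98: labor services → 0% → €0.00
Wireless router €239.95: electronics, buyer-exempt → 0% → €0.00
AA batteries (8-pack) €7.90: everything else → 5.75% → €0.45
Breakfast burrito €5.11: restaurant meals, buyer-exempt → 0% → €0.00
Webcam €119.99: electronics, buyer-exempt → 0% → €0.00
Pizza slice €3.38: restaurant meals, buyer-exempt → 0% → €0.00
Tablet €366.06: electronics, buyer-exempt → 0% → €0.00
Canvas tote bag €9.50: everything else → 5.75% → €0.55
Total tax = €0.65 + €0.45 + €0.55 = €1.65

€1.65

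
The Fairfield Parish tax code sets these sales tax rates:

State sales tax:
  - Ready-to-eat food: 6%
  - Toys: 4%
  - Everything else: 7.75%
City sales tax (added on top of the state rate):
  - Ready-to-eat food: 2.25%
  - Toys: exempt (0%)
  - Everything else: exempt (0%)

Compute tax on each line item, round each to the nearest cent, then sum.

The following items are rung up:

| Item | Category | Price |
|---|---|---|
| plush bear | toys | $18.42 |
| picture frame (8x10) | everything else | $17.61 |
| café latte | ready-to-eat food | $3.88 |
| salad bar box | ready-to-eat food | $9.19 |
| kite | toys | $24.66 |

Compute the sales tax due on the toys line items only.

$1.73

Plush bear $18.42: toys → 4% + 0% city = 4% → $0.74
Kite $24.66: toys → 4% + 0% city = 4% → $0.99
Tax on toys = $0.74 + $0.99 = $1.73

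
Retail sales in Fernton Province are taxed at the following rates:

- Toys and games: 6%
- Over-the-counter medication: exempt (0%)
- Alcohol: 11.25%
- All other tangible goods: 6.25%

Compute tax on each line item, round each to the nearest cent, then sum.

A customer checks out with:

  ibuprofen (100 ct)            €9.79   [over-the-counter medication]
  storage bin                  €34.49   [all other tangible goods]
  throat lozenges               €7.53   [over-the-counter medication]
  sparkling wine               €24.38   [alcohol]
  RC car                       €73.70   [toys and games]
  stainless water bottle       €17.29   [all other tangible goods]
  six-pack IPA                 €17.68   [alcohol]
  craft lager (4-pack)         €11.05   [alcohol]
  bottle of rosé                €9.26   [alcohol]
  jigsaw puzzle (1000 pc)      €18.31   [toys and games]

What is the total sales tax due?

Ibuprofen (100 ct) €9.79: over-the-counter medication → 0% → €0.00
Storage bin €34.49: all other tangible goods → 6.25% → €2.16
Throat lozenges €7.53: over-the-counter medication → 0% → €0.00
Sparkling wine €24.38: alcohol → 11.25% → €2.74
RC car €73.70: toys and games → 6% → €4.42
Stainless water bottle €17.29: all other tangible goods → 6.25% → €1.08
Six-pack IPA €17.68: alcohol → 11.25% → €1.99
Craft lager (4-pack) €11.05: alcohol → 11.25% → €1.24
Bottle of rosé €9.26: alcohol → 11.25% → €1.04
Jigsaw puzzle (1000 pc) €18.31: toys and games → 6% → €1.10
Total tax = €2.16 + €2.74 + €4.42 + €1.08 + €1.99 + €1.24 + €1.04 + €1.10 = €15.77

€15.77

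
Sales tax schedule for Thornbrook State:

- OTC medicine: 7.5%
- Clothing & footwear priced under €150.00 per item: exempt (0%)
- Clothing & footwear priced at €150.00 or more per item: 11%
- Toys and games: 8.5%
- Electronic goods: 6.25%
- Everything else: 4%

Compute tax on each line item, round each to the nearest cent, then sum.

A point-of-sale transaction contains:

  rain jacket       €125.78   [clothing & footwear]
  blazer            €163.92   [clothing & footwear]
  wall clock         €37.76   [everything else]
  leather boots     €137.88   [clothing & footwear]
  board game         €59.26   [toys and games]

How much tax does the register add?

€24.58

Rain jacket €125.78: clothing & footwear, under €150.00 → 0% → €0.00
Blazer €163.92: clothing & footwear, €150.00 or more → 11% → €18.03
Wall clock €37.76: everything else → 4% → €1.51
Leather boots €137.88: clothing & footwear, under €150.00 → 0% → €0.00
Board game €59.26: toys and games → 8.5% → €5.04
Total tax = €18.03 + €1.51 + €5.04 = €24.58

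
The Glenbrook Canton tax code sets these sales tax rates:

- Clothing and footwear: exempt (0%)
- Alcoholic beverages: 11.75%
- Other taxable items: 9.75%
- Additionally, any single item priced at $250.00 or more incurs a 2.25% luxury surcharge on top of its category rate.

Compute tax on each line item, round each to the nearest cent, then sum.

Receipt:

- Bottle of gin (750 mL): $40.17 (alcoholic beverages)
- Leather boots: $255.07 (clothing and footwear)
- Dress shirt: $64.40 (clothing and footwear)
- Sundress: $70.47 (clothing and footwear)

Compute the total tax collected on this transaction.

Bottle of gin (750 mL) $40.17: alcoholic beverages → 11.75% → $4.72
Leather boots $255.07: clothing and footwear → 0% + 2.25% surcharge = 2.25% → $5.74
Dress shirt $64.40: clothing and footwear → 0% → $0.00
Sundress $70.47: clothing and footwear → 0% → $0.00
Total tax = $4.72 + $5.74 = $10.46

$10.46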